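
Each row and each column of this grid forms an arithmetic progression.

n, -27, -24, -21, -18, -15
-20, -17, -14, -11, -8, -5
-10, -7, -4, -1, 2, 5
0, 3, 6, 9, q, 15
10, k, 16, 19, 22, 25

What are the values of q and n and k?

Along each row the entries change by 3 per step; down each column they change by 10.
Row 4: from 0 at column 1, stepping by 3 to column 5 gives 12.
Row 1: from -27 at column 2, stepping by 3 to column 1 gives -30.
Row 5: from 10 at column 1, stepping by 3 to column 2 gives 13.

q = 12, n = -30, k = 13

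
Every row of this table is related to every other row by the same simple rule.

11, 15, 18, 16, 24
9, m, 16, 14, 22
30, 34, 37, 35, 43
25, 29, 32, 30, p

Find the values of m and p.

The difference between any two rows is the same in every column — this is an addition table with the headers hidden.
Row 2 minus row 1 is 16 − 18 = -2, so its entry in column 2 is 15 + (-2) = 13.
Row 4 minus row 1 is 32 − 18 = 14, so its entry in column 5 is 24 + 14 = 38.

m = 13, p = 38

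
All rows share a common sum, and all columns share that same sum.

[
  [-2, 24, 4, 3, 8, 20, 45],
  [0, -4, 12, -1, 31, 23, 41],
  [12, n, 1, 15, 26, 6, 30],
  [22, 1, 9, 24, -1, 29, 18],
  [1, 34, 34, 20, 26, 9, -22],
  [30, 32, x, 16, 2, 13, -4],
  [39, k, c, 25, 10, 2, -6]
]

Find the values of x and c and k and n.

x = 13, c = 29, k = 3, n = 12

Rows 1 and 2 both sum to 102, so that's the common total.
Row 3 has 12 + 1 + 15 + 26 + 6 + 30 = 90; the blank must be 102 − 90 = 12.
Column 2 has 24 − 4 + 12 + 1 + 34 + 32 = 99; the blank must be 102 − 99 = 3.
Row 7 has 39 + 3 + 25 + 10 + 2 − 6 = 73; the blank must be 102 − 73 = 29.
Row 6 has 30 + 32 + 16 + 2 + 13 − 4 = 89; the blank must be 102 − 89 = 13.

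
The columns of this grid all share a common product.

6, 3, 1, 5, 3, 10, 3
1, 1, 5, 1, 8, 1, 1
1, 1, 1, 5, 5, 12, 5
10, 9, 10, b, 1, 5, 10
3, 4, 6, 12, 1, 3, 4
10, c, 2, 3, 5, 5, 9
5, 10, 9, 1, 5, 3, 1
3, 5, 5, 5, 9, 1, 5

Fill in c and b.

Columns 6 and 7 each multiply to 27000, so every column has product 27000.
Column 2: 3×1×1×9×4×10×5 = 5400, so the missing entry is 27000 ÷ 5400 = 5.
Column 4: 5×1×5×12×3×1×5 = 4500, so the missing entry is 27000 ÷ 4500 = 6.

c = 5, b = 6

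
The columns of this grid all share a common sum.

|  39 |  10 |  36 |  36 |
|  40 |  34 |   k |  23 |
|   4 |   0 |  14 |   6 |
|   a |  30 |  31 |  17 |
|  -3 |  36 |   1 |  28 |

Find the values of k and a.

Columns 2 and 4 both add up to 110, so every column sums to 110.
Column 3: 36 + 14 + 31 + 1 = 82, so the missing entry is 110 − 82 = 28.
Column 1: 39 + 40 + 4 − 3 = 80, so the missing entry is 110 − 80 = 30.

k = 28, a = 30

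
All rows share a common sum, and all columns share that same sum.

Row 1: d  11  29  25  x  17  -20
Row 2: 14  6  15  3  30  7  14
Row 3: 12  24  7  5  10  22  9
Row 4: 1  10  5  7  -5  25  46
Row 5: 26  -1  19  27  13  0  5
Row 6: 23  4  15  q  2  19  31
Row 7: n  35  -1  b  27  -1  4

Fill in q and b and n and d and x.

q = -5, b = 27, n = -2, d = 15, x = 12

Rows 2 and 3 both sum to 89, so that's the common total.
The known cells in column 5 total 77, leaving 89 − 77 = 12 for the blank.
The known cells in row 1 total 74, leaving 89 − 74 = 15 for the blank.
The known cells in column 1 total 91, leaving 89 − 91 = -2 for the blank.
The known cells in row 6 total 94, leaving 89 − 94 = -5 for the blank.
The known cells in row 7 total 62, leaving 89 − 62 = 27 for the blank.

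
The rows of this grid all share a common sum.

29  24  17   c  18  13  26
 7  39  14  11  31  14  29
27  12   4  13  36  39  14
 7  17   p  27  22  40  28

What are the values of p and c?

Row 2 sums to 145 and so does row 3; that's the common total.
In row 4 the known cells total 141, leaving 145 − 141 = 4.
In row 1 the known cells total 127, leaving 145 − 127 = 18.

p = 4, c = 18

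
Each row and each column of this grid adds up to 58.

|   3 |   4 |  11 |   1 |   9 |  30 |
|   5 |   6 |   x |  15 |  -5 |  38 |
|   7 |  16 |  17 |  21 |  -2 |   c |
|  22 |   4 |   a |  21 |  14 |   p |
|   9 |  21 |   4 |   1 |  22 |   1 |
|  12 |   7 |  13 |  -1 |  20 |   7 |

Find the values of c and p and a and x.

The known cells in row 2 total 59, leaving 58 − 59 = -1 for the blank.
The known cells in column 3 total 44, leaving 58 − 44 = 14 for the blank.
The known cells in row 3 total 59, leaving 58 − 59 = -1 for the blank.
The known cells in row 4 total 75, leaving 58 − 75 = -17 for the blank.

c = -1, p = -17, a = 14, x = -1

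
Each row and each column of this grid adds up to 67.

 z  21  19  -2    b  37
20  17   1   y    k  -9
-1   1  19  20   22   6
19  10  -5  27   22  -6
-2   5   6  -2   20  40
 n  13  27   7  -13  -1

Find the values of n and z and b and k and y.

n = 34, z = -3, b = -5, k = 21, y = 17

Row 6 has 13 + 27 + 7 − 13 − 1 = 33; the blank must be 67 − 33 = 34.
Column 1 has 20 − 1 + 19 − 2 + 34 = 70; the blank must be 67 − 70 = -3.
Row 1 has -3 + 21 + 19 − 2 + 37 = 72; the blank must be 67 − 72 = -5.
Column 5 has -5 + 22 + 22 + 20 − 13 = 46; the blank must be 67 − 46 = 21.
Row 2 has 20 + 17 + 1 + 21 − 9 = 50; the blank must be 67 − 50 = 17.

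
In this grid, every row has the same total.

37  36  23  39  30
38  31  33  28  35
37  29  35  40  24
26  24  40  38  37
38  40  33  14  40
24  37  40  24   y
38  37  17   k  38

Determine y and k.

y = 40, k = 35

Rows 3 and 4 both add up to 165, so every row sums to 165.
Row 6: 24 + 37 + 40 + 24 = 125, so the missing entry is 165 − 125 = 40.
Row 7: 38 + 37 + 17 + 38 = 130, so the missing entry is 165 − 130 = 35.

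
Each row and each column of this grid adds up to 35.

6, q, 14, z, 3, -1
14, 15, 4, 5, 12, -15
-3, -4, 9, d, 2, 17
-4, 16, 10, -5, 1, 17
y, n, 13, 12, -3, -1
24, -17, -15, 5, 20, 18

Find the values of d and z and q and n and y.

Column 1: 6 + 14 − 3 − 4 + 24 = 37, so its missing entry is 35 − 37 = -2.
Row 3: -3 − 4 + 9 + 2 + 17 = 21, so its missing entry is 35 − 21 = 14.
Column 4: 5 + 14 − 5 + 12 + 5 = 31, so its missing entry is 35 − 31 = 4.
Row 1: 6 + 14 + 4 + 3 − 1 = 26, so its missing entry is 35 − 26 = 9.
Row 5: -2 + 13 + 12 − 3 − 1 = 19, so its missing entry is 35 − 19 = 16.

d = 14, z = 4, q = 9, n = 16, y = -2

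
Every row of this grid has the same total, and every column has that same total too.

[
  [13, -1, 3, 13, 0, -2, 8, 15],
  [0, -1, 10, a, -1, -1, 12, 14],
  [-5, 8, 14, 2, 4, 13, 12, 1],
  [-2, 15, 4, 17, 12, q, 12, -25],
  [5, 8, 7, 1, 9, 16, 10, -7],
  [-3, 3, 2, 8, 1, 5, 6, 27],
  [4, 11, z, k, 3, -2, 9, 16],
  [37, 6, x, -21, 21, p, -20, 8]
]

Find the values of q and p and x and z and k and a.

q = 16, p = 4, x = 14, z = -5, k = 13, a = 16

Rows 1 and 3 both sum to 49, so that's the common total.
The known cells in row 2 total 33, leaving 49 − 33 = 16 for the blank.
The known cells in column 4 total 36, leaving 49 − 36 = 13 for the blank.
The known cells in row 7 total 54, leaving 49 − 54 = -5 for the blank.
The known cells in column 3 total 35, leaving 49 − 35 = 14 for the blank.
The known cells in row 8 total 45, leaving 49 − 45 = 4 for the blank.
The known cells in row 4 total 33, leaving 49 − 33 = 16 for the blank.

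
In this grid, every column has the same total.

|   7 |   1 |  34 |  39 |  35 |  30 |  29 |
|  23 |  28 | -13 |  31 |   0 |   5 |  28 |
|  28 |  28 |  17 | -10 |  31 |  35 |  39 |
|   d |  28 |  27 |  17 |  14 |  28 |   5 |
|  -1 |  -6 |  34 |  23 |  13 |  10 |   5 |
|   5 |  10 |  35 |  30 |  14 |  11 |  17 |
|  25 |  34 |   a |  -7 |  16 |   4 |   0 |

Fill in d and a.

The complete columns each total 123.
Column 1 is missing 123 − 87 = 36 (since 7 + 23 + 28 − 1 + 5 + 25 = 87).
Column 3 is missing 123 − 134 = -11 (since 34 − 13 + 17 + 27 + 34 + 35 = 134).

d = 36, a = -11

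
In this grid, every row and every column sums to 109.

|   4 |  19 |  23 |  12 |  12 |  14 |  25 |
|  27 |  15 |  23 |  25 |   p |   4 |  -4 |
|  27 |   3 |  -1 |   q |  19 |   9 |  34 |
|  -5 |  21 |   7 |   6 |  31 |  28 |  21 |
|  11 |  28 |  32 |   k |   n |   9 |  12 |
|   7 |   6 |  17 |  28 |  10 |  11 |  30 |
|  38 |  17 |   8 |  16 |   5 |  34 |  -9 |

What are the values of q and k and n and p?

q = 18, k = 4, n = 13, p = 19

The known cells in row 3 total 91, leaving 109 − 91 = 18 for the blank.
The known cells in row 2 total 90, leaving 109 − 90 = 19 for the blank.
The known cells in column 5 total 96, leaving 109 − 96 = 13 for the blank.
The known cells in row 5 total 105, leaving 109 − 105 = 4 for the blank.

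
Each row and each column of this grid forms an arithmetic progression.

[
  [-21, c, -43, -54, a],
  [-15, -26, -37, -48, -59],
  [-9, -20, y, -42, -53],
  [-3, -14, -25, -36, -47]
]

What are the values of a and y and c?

a = -65, y = -31, c = -32

Along each row the entries change by -11 per step; down each column they change by 6.
Row 1: from -21 at column 1, stepping by -11 to column 5 gives -65.
Row 3: from -9 at column 1, stepping by -11 to column 3 gives -31.
Row 1: from -21 at column 1, stepping by -11 to column 2 gives -32.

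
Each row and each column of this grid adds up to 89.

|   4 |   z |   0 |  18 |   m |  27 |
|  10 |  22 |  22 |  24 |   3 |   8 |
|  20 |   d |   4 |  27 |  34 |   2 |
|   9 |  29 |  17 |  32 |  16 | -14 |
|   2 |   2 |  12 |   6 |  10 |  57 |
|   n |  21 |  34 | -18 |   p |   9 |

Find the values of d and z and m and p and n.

d = 2, z = 13, m = 27, p = -1, n = 44

Row 3 has 20 + 4 + 27 + 34 + 2 = 87; the blank must be 89 − 87 = 2.
Column 2 has 22 + 2 + 29 + 2 + 21 = 76; the blank must be 89 − 76 = 13.
Row 1 has 4 + 13 + 0 + 18 + 27 = 62; the blank must be 89 − 62 = 27.
Column 5 has 27 + 3 + 34 + 16 + 10 = 90; the blank must be 89 − 90 = -1.
Row 6 has 21 + 34 − 18 − 1 + 9 = 45; the blank must be 89 − 45 = 44.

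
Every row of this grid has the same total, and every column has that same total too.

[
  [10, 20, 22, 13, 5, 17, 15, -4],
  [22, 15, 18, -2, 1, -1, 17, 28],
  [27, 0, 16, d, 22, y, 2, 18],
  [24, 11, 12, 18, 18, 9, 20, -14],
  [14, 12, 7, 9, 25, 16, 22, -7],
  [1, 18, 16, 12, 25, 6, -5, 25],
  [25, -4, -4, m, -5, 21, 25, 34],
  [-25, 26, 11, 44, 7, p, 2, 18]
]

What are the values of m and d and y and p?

m = 6, d = -2, y = 15, p = 15

Rows 1 and 2 both sum to 98, so that's the common total.
Row 8: -25 + 26 + 11 + 44 + 7 + 2 + 18 = 83, so its missing entry is 98 − 83 = 15.
Row 7: 25 − 4 − 4 − 5 + 21 + 25 + 34 = 92, so its missing entry is 98 − 92 = 6.
Column 4: 13 − 2 + 18 + 9 + 12 + 6 + 44 = 100, so its missing entry is 98 − 100 = -2.
Row 3: 27 + 0 + 16 − 2 + 22 + 2 + 18 = 83, so its missing entry is 98 − 83 = 15.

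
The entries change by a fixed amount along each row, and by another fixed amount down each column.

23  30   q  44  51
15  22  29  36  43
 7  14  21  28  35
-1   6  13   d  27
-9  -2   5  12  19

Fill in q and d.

q = 37, d = 20

Along each row the entries change by 7 per step; down each column they change by -8.
Row 1: from 23 at column 1, stepping by 7 to column 3 gives 37.
Row 4: from -1 at column 1, stepping by 7 to column 4 gives 20.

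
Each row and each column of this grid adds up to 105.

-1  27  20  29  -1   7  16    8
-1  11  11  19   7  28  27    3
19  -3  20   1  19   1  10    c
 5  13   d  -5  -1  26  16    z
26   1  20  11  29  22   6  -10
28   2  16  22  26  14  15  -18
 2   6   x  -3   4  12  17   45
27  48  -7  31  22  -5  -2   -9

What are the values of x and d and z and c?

x = 22, d = 3, z = 48, c = 38

Row 7: 2 + 6 − 3 + 4 + 12 + 17 + 45 = 83, so its missing entry is 105 − 83 = 22.
Column 3: 20 + 11 + 20 + 20 + 16 + 22 − 7 = 102, so its missing entry is 105 − 102 = 3.
Row 4: 5 + 13 + 3 − 5 − 1 + 26 + 16 = 57, so its missing entry is 105 − 57 = 48.
Row 3: 19 − 3 + 20 + 1 + 19 + 1 + 10 = 67, so its missing entry is 105 − 67 = 38.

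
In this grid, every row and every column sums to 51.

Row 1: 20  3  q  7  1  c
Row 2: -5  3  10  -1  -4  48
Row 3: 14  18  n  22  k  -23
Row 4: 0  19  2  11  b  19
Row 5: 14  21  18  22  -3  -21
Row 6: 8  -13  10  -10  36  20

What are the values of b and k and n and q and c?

b = 0, k = 21, n = -1, q = 12, c = 8

Row 4: 0 + 19 + 2 + 11 + 19 = 51, so its missing entry is 51 − 51 = 0.
Column 5: 1 − 4 + 0 − 3 + 36 = 30, so its missing entry is 51 − 30 = 21.
Column 6: 48 − 23 + 19 − 21 + 20 = 43, so its missing entry is 51 − 43 = 8.
Row 1: 20 + 3 + 7 + 1 + 8 = 39, so its missing entry is 51 − 39 = 12.
Row 3: 14 + 18 + 22 + 21 − 23 = 52, so its missing entry is 51 − 52 = -1.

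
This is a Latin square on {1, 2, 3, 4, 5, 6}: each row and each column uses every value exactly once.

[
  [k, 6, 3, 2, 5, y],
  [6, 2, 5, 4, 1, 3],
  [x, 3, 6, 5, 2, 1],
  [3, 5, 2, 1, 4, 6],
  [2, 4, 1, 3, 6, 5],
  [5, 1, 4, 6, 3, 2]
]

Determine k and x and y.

At (row 3, col 1): row 3 already has {1, 2, 3, 5, 6}, so the value is 4.
At (row 1, col 6): column 6 already has {1, 2, 3, 5, 6}, so the value is 4.
At (row 1, col 1): row 1 already has {2, 3, 4, 5, 6}, so the value is 1.

k = 1, x = 4, y = 4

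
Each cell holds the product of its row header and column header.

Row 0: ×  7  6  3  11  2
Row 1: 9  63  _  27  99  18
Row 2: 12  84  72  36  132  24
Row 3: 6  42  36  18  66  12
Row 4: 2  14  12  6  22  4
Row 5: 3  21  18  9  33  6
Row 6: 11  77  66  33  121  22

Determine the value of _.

54

9 × 6 = 54.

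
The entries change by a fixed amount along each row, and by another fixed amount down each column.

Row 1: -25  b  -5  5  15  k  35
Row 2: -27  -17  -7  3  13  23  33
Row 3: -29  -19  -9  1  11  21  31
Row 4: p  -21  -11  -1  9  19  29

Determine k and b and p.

Along each row the entries change by 10 per step; down each column they change by -2.
Row 1: from -25 at column 1, stepping by 10 to column 6 gives 25.
Row 1: from -25 at column 1, stepping by 10 to column 2 gives -15.
Row 4: from -21 at column 2, stepping by 10 to column 1 gives -31.

k = 25, b = -15, p = -31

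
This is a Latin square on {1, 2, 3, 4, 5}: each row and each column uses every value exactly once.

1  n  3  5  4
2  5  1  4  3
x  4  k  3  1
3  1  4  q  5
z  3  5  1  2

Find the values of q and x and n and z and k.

For row 1, column 2: row 1 already has {1, 3, 4, 5}; that leaves 2.
For row 5, column 1: row 5 already has {1, 2, 3, 5}; that leaves 4.
Cell (3,1): column 1 already has {1, 2, 3, 4} → 5.
For row 4, column 4: row 4 already has {1, 3, 4, 5}; that leaves 2.
Cell (3,3): row 3 already has {1, 3, 4, 5} → 2.

q = 2, x = 5, n = 2, z = 4, k = 2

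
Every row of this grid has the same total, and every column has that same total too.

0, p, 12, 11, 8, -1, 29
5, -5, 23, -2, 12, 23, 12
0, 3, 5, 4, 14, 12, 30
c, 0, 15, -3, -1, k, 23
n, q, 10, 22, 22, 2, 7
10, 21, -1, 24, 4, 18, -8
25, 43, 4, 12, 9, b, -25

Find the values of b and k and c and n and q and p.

b = 0, k = 14, c = 20, n = 8, q = -3, p = 9

Rows 2 and 3 both sum to 68, so that's the common total.
Row 1: 0 + 12 + 11 + 8 − 1 + 29 = 59, so its missing entry is 68 − 59 = 9.
Row 7: 25 + 43 + 4 + 12 + 9 − 25 = 68, so its missing entry is 68 − 68 = 0.
Column 2: 9 − 5 + 3 + 0 + 21 + 43 = 71, so its missing entry is 68 − 71 = -3.
Row 5: -3 + 10 + 22 + 22 + 2 + 7 = 60, so its missing entry is 68 − 60 = 8.
Column 1: 0 + 5 + 0 + 8 + 10 + 25 = 48, so its missing entry is 68 − 48 = 20.
Row 4: 20 + 0 + 15 − 3 − 1 + 23 = 54, so its missing entry is 68 − 54 = 14.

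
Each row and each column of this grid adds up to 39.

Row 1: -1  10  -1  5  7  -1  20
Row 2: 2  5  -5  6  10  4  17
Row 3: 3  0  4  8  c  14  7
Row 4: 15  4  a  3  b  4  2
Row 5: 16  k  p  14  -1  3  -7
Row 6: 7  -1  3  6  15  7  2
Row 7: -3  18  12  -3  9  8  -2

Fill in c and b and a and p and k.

c = 3, b = -4, a = 15, p = 11, k = 3

The known cells in row 3 total 36, leaving 39 − 36 = 3 for the blank.
The known cells in column 5 total 43, leaving 39 − 43 = -4 for the blank.
The known cells in row 4 total 24, leaving 39 − 24 = 15 for the blank.
The known cells in column 3 total 28, leaving 39 − 28 = 11 for the blank.
The known cells in row 5 total 36, leaving 39 − 36 = 3 for the blank.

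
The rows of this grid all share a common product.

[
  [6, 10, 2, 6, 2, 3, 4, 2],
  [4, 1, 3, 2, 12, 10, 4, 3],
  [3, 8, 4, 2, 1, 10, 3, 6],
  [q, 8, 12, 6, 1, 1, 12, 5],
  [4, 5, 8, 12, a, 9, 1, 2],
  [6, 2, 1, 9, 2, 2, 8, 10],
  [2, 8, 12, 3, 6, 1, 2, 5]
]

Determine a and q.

Rows 1 and 2 each multiply to 34560, so every row has product 34560.
Row 5: 4×5×8×12×9×1×2 = 34560, so the missing entry is 34560 ÷ 34560 = 1.
Row 4: 8×12×6×1×1×12×5 = 34560, so the missing entry is 34560 ÷ 34560 = 1.

a = 1, q = 1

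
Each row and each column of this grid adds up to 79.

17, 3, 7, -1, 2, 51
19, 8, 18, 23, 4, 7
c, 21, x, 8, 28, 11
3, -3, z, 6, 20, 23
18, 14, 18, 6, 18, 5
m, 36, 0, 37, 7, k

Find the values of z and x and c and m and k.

z = 30, x = 6, c = 5, m = 17, k = -18

Column 6: 51 + 7 + 11 + 23 + 5 = 97, so its missing entry is 79 − 97 = -18.
Row 6: 36 + 0 + 37 + 7 − 18 = 62, so its missing entry is 79 − 62 = 17.
Column 1: 17 + 19 + 3 + 18 + 17 = 74, so its missing entry is 79 − 74 = 5.
Row 3: 5 + 21 + 8 + 28 + 11 = 73, so its missing entry is 79 − 73 = 6.
Row 4: 3 − 3 + 6 + 20 + 23 = 49, so its missing entry is 79 − 49 = 30.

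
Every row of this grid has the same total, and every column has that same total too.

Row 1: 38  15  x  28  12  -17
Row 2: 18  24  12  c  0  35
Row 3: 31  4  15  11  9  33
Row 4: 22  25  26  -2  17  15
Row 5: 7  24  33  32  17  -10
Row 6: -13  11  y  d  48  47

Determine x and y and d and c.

Rows 3 and 4 both sum to 103, so that's the common total.
The known cells in row 1 total 76, leaving 103 − 76 = 27 for the blank.
The known cells in row 2 total 89, leaving 103 − 89 = 14 for the blank.
The known cells in column 4 total 83, leaving 103 − 83 = 20 for the blank.
The known cells in row 6 total 113, leaving 103 − 113 = -10 for the blank.

x = 27, y = -10, d = 20, c = 14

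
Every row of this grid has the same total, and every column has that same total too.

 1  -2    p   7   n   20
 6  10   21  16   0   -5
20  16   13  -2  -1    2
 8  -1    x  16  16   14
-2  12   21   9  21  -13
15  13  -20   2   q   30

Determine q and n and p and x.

Rows 2 and 3 both sum to 48, so that's the common total.
Row 6: 15 + 13 − 20 + 2 + 30 = 40, so its missing entry is 48 − 40 = 8.
Column 5: 0 − 1 + 16 + 21 + 8 = 44, so its missing entry is 48 − 44 = 4.
Row 4: 8 − 1 + 16 + 16 + 14 = 53, so its missing entry is 48 − 53 = -5.
Row 1: 1 − 2 + 7 + 4 + 20 = 30, so its missing entry is 48 − 30 = 18.

q = 8, n = 4, p = 18, x = -5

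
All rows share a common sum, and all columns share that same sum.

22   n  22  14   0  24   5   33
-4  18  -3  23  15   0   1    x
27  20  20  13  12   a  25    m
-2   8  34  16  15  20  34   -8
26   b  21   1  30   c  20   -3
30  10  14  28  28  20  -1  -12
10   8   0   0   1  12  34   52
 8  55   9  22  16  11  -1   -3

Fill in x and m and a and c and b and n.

x = 67, m = -9, a = 9, c = 21, b = 1, n = -3

Rows 4 and 6 both sum to 117, so that's the common total.
Row 1 has 22 + 22 + 14 + 0 + 24 + 5 + 33 = 120; the blank must be 117 − 120 = -3.
Row 2 has -4 + 18 − 3 + 23 + 15 + 0 + 1 = 50; the blank must be 117 − 50 = 67.
Column 8 has 33 + 67 − 8 − 3 − 12 + 52 − 3 = 126; the blank must be 117 − 126 = -9.
Row 3 has 27 + 20 + 20 + 13 + 12 + 25 − 9 = 108; the blank must be 117 − 108 = 9.
Column 6 has 24 + 0 + 9 + 20 + 20 + 12 + 11 = 96; the blank must be 117 − 96 = 21.
Row 5 has 26 + 21 + 1 + 30 + 21 + 20 − 3 = 116; the blank must be 117 − 116 = 1.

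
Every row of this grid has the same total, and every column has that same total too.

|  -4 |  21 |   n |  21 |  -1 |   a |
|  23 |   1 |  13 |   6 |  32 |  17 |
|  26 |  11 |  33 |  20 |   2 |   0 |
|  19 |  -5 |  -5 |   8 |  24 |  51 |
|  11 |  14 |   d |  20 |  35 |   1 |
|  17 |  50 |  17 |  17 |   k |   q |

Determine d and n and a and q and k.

d = 11, n = 23, a = 32, q = -9, k = 0

Rows 2 and 3 both sum to 92, so that's the common total.
Column 5 has -1 + 32 + 2 + 24 + 35 = 92; the blank must be 92 − 92 = 0.
Row 6 has 17 + 50 + 17 + 17 + 0 = 101; the blank must be 92 − 101 = -9.
Row 5 has 11 + 14 + 20 + 35 + 1 = 81; the blank must be 92 − 81 = 11.
Column 3 has 13 + 33 − 5 + 11 + 17 = 69; the blank must be 92 − 69 = 23.
Row 1 has -4 + 21 + 23 + 21 − 1 = 60; the blank must be 92 − 60 = 32.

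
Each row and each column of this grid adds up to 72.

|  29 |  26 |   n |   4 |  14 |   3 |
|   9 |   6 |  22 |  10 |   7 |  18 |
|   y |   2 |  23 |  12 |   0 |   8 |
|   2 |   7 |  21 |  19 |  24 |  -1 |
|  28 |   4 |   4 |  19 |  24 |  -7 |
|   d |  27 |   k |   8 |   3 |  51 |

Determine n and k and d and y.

Row 3: 2 + 23 + 12 + 0 + 8 = 45, so its missing entry is 72 − 45 = 27.
Row 1: 29 + 26 + 4 + 14 + 3 = 76, so its missing entry is 72 − 76 = -4.
Column 1: 29 + 9 + 27 + 2 + 28 = 95, so its missing entry is 72 − 95 = -23.
Row 6: -23 + 27 + 8 + 3 + 51 = 66, so its missing entry is 72 − 66 = 6.

n = -4, k = 6, d = -23, y = 27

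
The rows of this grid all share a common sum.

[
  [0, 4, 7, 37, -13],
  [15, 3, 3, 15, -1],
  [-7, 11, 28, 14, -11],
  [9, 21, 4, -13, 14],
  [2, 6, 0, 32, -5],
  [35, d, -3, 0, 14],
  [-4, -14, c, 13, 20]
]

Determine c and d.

Row 3 sums to 35 and so does row 4; that's the common total.
In row 7 the known cells total 15, leaving 35 − 15 = 20.
In row 6 the known cells total 46, leaving 35 − 46 = -11.

c = 20, d = -11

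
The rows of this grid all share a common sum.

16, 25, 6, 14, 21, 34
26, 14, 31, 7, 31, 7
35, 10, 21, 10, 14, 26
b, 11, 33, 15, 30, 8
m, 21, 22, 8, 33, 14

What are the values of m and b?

m = 18, b = 19

Rows 1 and 3 both add up to 116, so every row sums to 116.
Row 5: 21 + 22 + 8 + 33 + 14 = 98, so the missing entry is 116 − 98 = 18.
Row 4: 11 + 33 + 15 + 30 + 8 = 97, so the missing entry is 116 − 97 = 19.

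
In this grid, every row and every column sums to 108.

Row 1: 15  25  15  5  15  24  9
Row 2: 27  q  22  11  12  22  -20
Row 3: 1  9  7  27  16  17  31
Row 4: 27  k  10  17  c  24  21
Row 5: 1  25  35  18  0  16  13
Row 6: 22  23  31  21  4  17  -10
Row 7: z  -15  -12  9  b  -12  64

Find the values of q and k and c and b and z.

q = 34, k = 7, c = 2, b = 59, z = 15

The known cells in row 2 total 74, leaving 108 − 74 = 34 for the blank.
The known cells in column 2 total 101, leaving 108 − 101 = 7 for the blank.
The known cells in row 4 total 106, leaving 108 − 106 = 2 for the blank.
The known cells in column 5 total 49, leaving 108 − 49 = 59 for the blank.
The known cells in row 7 total 93, leaving 108 − 93 = 15 for the blank.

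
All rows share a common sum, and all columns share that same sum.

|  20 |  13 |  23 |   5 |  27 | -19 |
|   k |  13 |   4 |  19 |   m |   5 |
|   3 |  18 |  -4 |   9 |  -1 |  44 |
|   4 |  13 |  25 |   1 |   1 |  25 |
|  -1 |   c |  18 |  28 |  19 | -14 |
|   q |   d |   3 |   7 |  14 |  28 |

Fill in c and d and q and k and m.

c = 19, d = -7, q = 24, k = 19, m = 9

Rows 1 and 3 both sum to 69, so that's the common total.
Column 5 has 27 − 1 + 1 + 19 + 14 = 60; the blank must be 69 − 60 = 9.
Row 2 has 13 + 4 + 19 + 9 + 5 = 50; the blank must be 69 − 50 = 19.
Column 1 has 20 + 19 + 3 + 4 − 1 = 45; the blank must be 69 − 45 = 24.
Row 6 has 24 + 3 + 7 + 14 + 28 = 76; the blank must be 69 − 76 = -7.
Row 5 has -1 + 18 + 28 + 19 − 14 = 50; the blank must be 69 − 50 = 19.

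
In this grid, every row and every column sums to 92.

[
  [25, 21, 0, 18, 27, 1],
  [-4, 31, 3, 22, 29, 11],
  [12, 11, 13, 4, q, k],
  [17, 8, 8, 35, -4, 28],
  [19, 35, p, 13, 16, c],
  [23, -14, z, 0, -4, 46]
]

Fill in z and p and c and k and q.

z = 41, p = 27, c = -18, k = 24, q = 28

The known cells in column 5 total 64, leaving 92 − 64 = 28 for the blank.
The known cells in row 3 total 68, leaving 92 − 68 = 24 for the blank.
The known cells in column 6 total 110, leaving 92 − 110 = -18 for the blank.
The known cells in row 5 total 65, leaving 92 − 65 = 27 for the blank.
The known cells in row 6 total 51, leaving 92 − 51 = 41 for the blank.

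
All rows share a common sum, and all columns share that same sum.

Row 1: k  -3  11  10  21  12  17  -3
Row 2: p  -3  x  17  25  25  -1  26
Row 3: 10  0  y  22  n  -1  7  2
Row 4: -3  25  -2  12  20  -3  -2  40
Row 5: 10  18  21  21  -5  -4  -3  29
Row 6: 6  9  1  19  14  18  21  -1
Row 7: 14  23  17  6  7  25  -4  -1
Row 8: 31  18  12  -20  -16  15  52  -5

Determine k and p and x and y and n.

Rows 4 and 5 both sum to 87, so that's the common total.
The known cells in column 5 total 66, leaving 87 − 66 = 21 for the blank.
The known cells in row 1 total 65, leaving 87 − 65 = 22 for the blank.
The known cells in row 3 total 61, leaving 87 − 61 = 26 for the blank.
The known cells in column 3 total 86, leaving 87 − 86 = 1 for the blank.
The known cells in row 2 total 90, leaving 87 − 90 = -3 for the blank.

k = 22, p = -3, x = 1, y = 26, n = 21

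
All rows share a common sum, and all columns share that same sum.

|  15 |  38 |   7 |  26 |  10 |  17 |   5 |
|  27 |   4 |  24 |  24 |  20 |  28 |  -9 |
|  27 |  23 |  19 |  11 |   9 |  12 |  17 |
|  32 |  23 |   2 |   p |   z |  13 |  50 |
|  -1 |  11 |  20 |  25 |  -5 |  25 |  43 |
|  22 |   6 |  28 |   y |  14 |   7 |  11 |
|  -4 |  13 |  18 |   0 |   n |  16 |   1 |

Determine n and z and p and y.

n = 74, z = -4, p = 2, y = 30

Rows 1 and 2 both sum to 118, so that's the common total.
The known cells in row 6 total 88, leaving 118 − 88 = 30 for the blank.
The known cells in column 4 total 116, leaving 118 − 116 = 2 for the blank.
The known cells in row 7 total 44, leaving 118 − 44 = 74 for the blank.
The known cells in row 4 total 122, leaving 118 − 122 = -4 for the blank.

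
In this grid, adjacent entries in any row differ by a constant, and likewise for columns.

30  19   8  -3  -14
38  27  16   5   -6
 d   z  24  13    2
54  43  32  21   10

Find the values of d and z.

d = 46, z = 35

Along each row the entries change by -11 per step; down each column they change by 8.
Row 3: from 24 at column 3, stepping by -11 to column 1 gives 46.
Row 3: from 24 at column 3, stepping by -11 to column 2 gives 35.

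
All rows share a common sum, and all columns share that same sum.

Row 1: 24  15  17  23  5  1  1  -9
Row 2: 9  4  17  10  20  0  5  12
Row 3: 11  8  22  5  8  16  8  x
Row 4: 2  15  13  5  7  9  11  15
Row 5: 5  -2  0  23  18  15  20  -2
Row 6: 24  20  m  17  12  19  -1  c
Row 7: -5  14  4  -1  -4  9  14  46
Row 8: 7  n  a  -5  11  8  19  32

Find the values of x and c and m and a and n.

Rows 1 and 2 both sum to 77, so that's the common total.
Column 2 has 15 + 4 + 8 + 15 − 2 + 20 + 14 = 74; the blank must be 77 − 74 = 3.
Row 3 has 11 + 8 + 22 + 5 + 8 + 16 + 8 = 78; the blank must be 77 − 78 = -1.
Column 8 has -9 + 12 − 1 + 15 − 2 + 46 + 32 = 93; the blank must be 77 − 93 = -16.
Row 8 has 7 + 3 − 5 + 11 + 8 + 19 + 32 = 75; the blank must be 77 − 75 = 2.
Row 6 has 24 + 20 + 17 + 12 + 19 − 1 − 16 = 75; the blank must be 77 − 75 = 2.

x = -1, c = -16, m = 2, a = 2, n = 3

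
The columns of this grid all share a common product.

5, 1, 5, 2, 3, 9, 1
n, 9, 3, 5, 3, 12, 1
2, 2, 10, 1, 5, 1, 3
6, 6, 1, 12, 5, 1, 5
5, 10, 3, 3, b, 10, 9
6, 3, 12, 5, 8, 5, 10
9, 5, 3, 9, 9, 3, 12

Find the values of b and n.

Columns 4 and 7 each multiply to 16200, so every column has product 16200.
Column 5: 3×3×5×5×8×9 = 16200, so the missing entry is 16200 ÷ 16200 = 1.
Column 1: 5×2×6×5×6×9 = 16200, so the missing entry is 16200 ÷ 16200 = 1.

b = 1, n = 1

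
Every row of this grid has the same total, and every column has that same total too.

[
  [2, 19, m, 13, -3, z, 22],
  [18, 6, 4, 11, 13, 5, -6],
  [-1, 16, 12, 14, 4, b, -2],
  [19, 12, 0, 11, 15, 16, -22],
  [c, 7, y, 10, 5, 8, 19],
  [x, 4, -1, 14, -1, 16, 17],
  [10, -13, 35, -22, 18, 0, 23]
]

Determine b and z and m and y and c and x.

b = 8, z = -2, m = 0, y = 1, c = 1, x = 2

Rows 2 and 4 both sum to 51, so that's the common total.
Row 6 has 4 − 1 + 14 − 1 + 16 + 17 = 49; the blank must be 51 − 49 = 2.
Column 1 has 2 + 18 − 1 + 19 + 2 + 10 = 50; the blank must be 51 − 50 = 1.
Row 5 has 1 + 7 + 10 + 5 + 8 + 19 = 50; the blank must be 51 − 50 = 1.
Column 3 has 4 + 12 + 0 + 1 − 1 + 35 = 51; the blank must be 51 − 51 = 0.
Row 1 has 2 + 19 + 0 + 13 − 3 + 22 = 53; the blank must be 51 − 53 = -2.
Row 3 has -1 + 16 + 12 + 14 + 4 − 2 = 43; the blank must be 51 − 43 = 8.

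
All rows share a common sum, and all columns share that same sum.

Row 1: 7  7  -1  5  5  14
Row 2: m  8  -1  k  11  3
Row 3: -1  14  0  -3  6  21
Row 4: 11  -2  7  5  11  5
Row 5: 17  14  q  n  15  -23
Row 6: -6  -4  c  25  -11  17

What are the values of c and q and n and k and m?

c = 16, q = 16, n = -2, k = 7, m = 9

Rows 1 and 3 both sum to 37, so that's the common total.
Column 1: 7 − 1 + 11 + 17 − 6 = 28, so its missing entry is 37 − 28 = 9.
Row 2: 9 + 8 − 1 + 11 + 3 = 30, so its missing entry is 37 − 30 = 7.
Column 4: 5 + 7 − 3 + 5 + 25 = 39, so its missing entry is 37 − 39 = -2.
Row 5: 17 + 14 − 2 + 15 − 23 = 21, so its missing entry is 37 − 21 = 16.
Row 6: -6 − 4 + 25 − 11 + 17 = 21, so its missing entry is 37 − 21 = 16.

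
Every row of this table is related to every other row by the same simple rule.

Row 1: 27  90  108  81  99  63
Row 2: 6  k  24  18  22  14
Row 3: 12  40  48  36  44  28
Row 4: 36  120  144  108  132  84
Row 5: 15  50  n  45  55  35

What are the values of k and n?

k = 20, n = 60

Each row is a constant multiple of every other row — this is a multiplication table with the headers hidden.
Row 2 is 18/81 = 2/9 times row 1, so its entry in column 2 is 90 × 2/9 = 20.
Row 5 is 45/81 = 5/9 times row 1, so its entry in column 3 is 108 × 5/9 = 60.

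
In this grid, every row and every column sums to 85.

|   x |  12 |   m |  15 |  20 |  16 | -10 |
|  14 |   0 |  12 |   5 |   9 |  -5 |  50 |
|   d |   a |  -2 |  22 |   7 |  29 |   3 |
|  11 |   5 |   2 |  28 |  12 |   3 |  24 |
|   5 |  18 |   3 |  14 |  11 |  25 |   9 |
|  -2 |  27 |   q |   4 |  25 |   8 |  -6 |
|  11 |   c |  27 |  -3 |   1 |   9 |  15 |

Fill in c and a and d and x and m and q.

The known cells in row 7 total 60, leaving 85 − 60 = 25 for the blank.
The known cells in column 2 total 87, leaving 85 − 87 = -2 for the blank.
The known cells in row 3 total 57, leaving 85 − 57 = 28 for the blank.
The known cells in column 1 total 67, leaving 85 − 67 = 18 for the blank.
The known cells in row 1 total 71, leaving 85 − 71 = 14 for the blank.
The known cells in row 6 total 56, leaving 85 − 56 = 29 for the blank.

c = 25, a = -2, d = 28, x = 18, m = 14, q = 29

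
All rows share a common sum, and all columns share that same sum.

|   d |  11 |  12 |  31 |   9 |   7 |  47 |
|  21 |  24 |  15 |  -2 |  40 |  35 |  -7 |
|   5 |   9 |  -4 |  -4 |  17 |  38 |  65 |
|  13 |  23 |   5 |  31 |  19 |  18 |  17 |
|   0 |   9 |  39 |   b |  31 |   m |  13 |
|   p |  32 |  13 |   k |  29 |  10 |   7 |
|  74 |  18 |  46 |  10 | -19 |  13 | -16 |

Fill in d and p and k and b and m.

Rows 2 and 3 both sum to 126, so that's the common total.
Row 1: 11 + 12 + 31 + 9 + 7 + 47 = 117, so its missing entry is 126 − 117 = 9.
Column 6: 7 + 35 + 38 + 18 + 10 + 13 = 121, so its missing entry is 126 − 121 = 5.
Row 5: 0 + 9 + 39 + 31 + 5 + 13 = 97, so its missing entry is 126 − 97 = 29.
Column 1: 9 + 21 + 5 + 13 + 0 + 74 = 122, so its missing entry is 126 − 122 = 4.
Row 6: 4 + 32 + 13 + 29 + 10 + 7 = 95, so its missing entry is 126 − 95 = 31.

d = 9, p = 4, k = 31, b = 29, m = 5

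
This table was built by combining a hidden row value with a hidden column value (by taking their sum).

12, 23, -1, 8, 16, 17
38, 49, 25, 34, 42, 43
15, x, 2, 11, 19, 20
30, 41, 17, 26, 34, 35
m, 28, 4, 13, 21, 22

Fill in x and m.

x = 26, m = 17

The difference between any two rows is the same in every column — this is an addition table with the headers hidden.
Row 3 minus row 1 is 19 − 16 = 3, so its entry in column 2 is 23 + 3 = 26.
Row 5 minus row 1 is 21 − 16 = 5, so its entry in column 1 is 12 + 5 = 17.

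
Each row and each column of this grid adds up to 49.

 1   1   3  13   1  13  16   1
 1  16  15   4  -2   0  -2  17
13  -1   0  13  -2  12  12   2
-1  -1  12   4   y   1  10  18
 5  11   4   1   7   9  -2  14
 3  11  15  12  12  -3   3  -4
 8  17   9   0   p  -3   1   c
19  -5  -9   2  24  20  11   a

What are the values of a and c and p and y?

The known cells in row 8 total 62, leaving 49 − 62 = -13 for the blank.
The known cells in column 8 total 35, leaving 49 − 35 = 14 for the blank.
The known cells in row 7 total 46, leaving 49 − 46 = 3 for the blank.
The known cells in row 4 total 43, leaving 49 − 43 = 6 for the blank.

a = -13, c = 14, p = 3, y = 6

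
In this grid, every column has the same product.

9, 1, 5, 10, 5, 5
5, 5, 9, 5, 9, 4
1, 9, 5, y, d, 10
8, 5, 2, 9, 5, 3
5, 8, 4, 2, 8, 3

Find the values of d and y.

d = 1, y = 2

Columns 1 and 2 each multiply to 1800, so every column has product 1800.
Column 5: 5×9×5×8 = 1800, so the missing entry is 1800 ÷ 1800 = 1.
Column 4: 10×5×9×2 = 900, so the missing entry is 1800 ÷ 900 = 2.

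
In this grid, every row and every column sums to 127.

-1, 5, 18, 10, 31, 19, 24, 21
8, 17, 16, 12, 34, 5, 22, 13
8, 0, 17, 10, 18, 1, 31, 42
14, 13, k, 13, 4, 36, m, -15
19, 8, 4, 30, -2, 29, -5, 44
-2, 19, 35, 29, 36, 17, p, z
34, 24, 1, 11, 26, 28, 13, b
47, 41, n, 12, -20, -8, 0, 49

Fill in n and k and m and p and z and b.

n = 6, k = 30, m = 32, p = 10, z = -17, b = -10

Row 7 has 34 + 24 + 1 + 11 + 26 + 28 + 13 = 137; the blank must be 127 − 137 = -10.
Column 8 has 21 + 13 + 42 − 15 + 44 − 10 + 49 = 144; the blank must be 127 − 144 = -17.
Row 6 has -2 + 19 + 35 + 29 + 36 + 17 − 17 = 117; the blank must be 127 − 117 = 10.
Row 8 has 47 + 41 + 12 − 20 − 8 + 0 + 49 = 121; the blank must be 127 − 121 = 6.
Column 7 has 24 + 22 + 31 − 5 + 10 + 13 + 0 = 95; the blank must be 127 − 95 = 32.
Row 4 has 14 + 13 + 13 + 4 + 36 + 32 − 15 = 97; the blank must be 127 − 97 = 30.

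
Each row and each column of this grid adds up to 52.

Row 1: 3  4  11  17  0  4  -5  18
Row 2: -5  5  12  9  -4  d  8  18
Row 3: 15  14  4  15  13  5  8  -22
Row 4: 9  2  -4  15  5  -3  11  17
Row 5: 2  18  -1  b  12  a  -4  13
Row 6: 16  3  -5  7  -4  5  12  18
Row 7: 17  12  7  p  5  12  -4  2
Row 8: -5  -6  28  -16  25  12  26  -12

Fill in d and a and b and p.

Row 7 has 17 + 12 + 7 + 5 + 12 − 4 + 2 = 51; the blank must be 52 − 51 = 1.
Column 4 has 17 + 9 + 15 + 15 + 7 + 1 − 16 = 48; the blank must be 52 − 48 = 4.
Row 5 has 2 + 18 − 1 + 4 + 12 − 4 + 13 = 44; the blank must be 52 − 44 = 8.
Row 2 has -5 + 5 + 12 + 9 − 4 + 8 + 18 = 43; the blank must be 52 − 43 = 9.

d = 9, a = 8, b = 4, p = 1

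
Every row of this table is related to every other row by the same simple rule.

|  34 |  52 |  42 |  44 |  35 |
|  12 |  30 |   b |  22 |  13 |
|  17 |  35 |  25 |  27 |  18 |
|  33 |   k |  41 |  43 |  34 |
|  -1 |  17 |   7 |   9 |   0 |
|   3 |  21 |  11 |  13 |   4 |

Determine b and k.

The difference between any two rows is the same in every column — this is an addition table with the headers hidden.
Row 2 minus row 1 is 12 − 34 = -22, so its entry in column 3 is 42 + (-22) = 20.
Row 4 minus row 1 is 33 − 34 = -1, so its entry in column 2 is 52 + (-1) = 51.

b = 20, k = 51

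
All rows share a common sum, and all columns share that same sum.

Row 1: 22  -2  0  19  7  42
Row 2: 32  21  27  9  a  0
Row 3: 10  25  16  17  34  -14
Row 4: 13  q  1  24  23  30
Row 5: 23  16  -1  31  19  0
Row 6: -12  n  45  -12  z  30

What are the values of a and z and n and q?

Rows 1 and 3 both sum to 88, so that's the common total.
The known cells in row 4 total 91, leaving 88 − 91 = -3 for the blank.
The known cells in column 2 total 57, leaving 88 − 57 = 31 for the blank.
The known cells in row 6 total 82, leaving 88 − 82 = 6 for the blank.
The known cells in row 2 total 89, leaving 88 − 89 = -1 for the blank.

a = -1, z = 6, n = 31, q = -3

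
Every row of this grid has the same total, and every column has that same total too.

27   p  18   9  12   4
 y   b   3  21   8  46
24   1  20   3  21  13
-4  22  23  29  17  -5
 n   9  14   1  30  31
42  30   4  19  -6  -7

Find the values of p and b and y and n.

Rows 3 and 4 both sum to 82, so that's the common total.
Row 1 has 27 + 18 + 9 + 12 + 4 = 70; the blank must be 82 − 70 = 12.
Column 2 has 12 + 1 + 22 + 9 + 30 = 74; the blank must be 82 − 74 = 8.
Row 2 has 8 + 3 + 21 + 8 + 46 = 86; the blank must be 82 − 86 = -4.
Row 5 has 9 + 14 + 1 + 30 + 31 = 85; the blank must be 82 − 85 = -3.

p = 12, b = 8, y = -4, n = -3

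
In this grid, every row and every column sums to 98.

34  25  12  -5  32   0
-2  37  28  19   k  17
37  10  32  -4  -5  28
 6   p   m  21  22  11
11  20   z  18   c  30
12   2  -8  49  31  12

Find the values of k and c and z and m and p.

k = -1, c = 19, z = 0, m = 34, p = 4

Column 2: 25 + 37 + 10 + 20 + 2 = 94, so its missing entry is 98 − 94 = 4.
Row 2: -2 + 37 + 28 + 19 + 17 = 99, so its missing entry is 98 − 99 = -1.
Column 5: 32 − 1 − 5 + 22 + 31 = 79, so its missing entry is 98 − 79 = 19.
Row 5: 11 + 20 + 18 + 19 + 30 = 98, so its missing entry is 98 − 98 = 0.
Row 4: 6 + 4 + 21 + 22 + 11 = 64, so its missing entry is 98 − 64 = 34.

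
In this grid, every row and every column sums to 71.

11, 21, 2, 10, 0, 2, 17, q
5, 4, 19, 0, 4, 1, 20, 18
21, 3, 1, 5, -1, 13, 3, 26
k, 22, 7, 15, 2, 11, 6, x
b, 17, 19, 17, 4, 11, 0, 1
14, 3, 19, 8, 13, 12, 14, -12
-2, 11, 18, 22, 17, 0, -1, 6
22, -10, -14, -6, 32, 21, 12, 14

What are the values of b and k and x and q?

The known cells in row 1 total 63, leaving 71 − 63 = 8 for the blank.
The known cells in column 8 total 61, leaving 71 − 61 = 10 for the blank.
The known cells in row 5 total 69, leaving 71 − 69 = 2 for the blank.
The known cells in row 4 total 73, leaving 71 − 73 = -2 for the blank.

b = 2, k = -2, x = 10, q = 8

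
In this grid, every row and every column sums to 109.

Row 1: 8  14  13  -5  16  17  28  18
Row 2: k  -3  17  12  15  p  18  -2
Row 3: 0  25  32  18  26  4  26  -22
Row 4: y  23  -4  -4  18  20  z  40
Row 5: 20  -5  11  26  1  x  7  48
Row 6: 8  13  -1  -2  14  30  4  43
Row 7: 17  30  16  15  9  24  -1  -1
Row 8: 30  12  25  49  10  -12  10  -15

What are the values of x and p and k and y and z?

The known cells in row 5 total 108, leaving 109 − 108 = 1 for the blank.
The known cells in column 6 total 84, leaving 109 − 84 = 25 for the blank.
The known cells in column 7 total 92, leaving 109 − 92 = 17 for the blank.
The known cells in row 4 total 110, leaving 109 − 110 = -1 for the blank.
The known cells in row 2 total 82, leaving 109 − 82 = 27 for the blank.

x = 1, p = 25, k = 27, y = -1, z = 17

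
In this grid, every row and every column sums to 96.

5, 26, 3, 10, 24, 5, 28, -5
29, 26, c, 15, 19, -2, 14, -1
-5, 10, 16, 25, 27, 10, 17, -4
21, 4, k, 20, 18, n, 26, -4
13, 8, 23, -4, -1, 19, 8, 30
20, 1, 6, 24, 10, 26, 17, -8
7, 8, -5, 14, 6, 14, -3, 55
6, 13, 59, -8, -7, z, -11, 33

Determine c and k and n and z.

Row 2: 29 + 26 + 15 + 19 − 2 + 14 − 1 = 100, so its missing entry is 96 − 100 = -4.
Column 3: 3 − 4 + 16 + 23 + 6 − 5 + 59 = 98, so its missing entry is 96 − 98 = -2.
Row 8: 6 + 13 + 59 − 8 − 7 − 11 + 33 = 85, so its missing entry is 96 − 85 = 11.
Row 4: 21 + 4 − 2 + 20 + 18 + 26 − 4 = 83, so its missing entry is 96 − 83 = 13.

c = -4, k = -2, n = 13, z = 11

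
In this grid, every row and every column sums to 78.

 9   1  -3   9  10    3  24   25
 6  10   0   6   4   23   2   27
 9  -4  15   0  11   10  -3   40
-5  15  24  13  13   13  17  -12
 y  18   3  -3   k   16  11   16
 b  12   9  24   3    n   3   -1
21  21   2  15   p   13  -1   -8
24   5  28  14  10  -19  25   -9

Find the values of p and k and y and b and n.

p = 15, k = 12, y = 5, b = 9, n = 19

Column 6 has 3 + 23 + 10 + 13 + 16 + 13 − 19 = 59; the blank must be 78 − 59 = 19.
Row 7 has 21 + 21 + 2 + 15 + 13 − 1 − 8 = 63; the blank must be 78 − 63 = 15.
Column 5 has 10 + 4 + 11 + 13 + 3 + 15 + 10 = 66; the blank must be 78 − 66 = 12.
Row 5 has 18 + 3 − 3 + 12 + 16 + 11 + 16 = 73; the blank must be 78 − 73 = 5.
Row 6 has 12 + 9 + 24 + 3 + 19 + 3 − 1 = 69; the blank must be 78 − 69 = 9.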